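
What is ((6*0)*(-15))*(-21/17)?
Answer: 0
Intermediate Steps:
((6*0)*(-15))*(-21/17) = (0*(-15))*(-21*1/17) = 0*(-21/17) = 0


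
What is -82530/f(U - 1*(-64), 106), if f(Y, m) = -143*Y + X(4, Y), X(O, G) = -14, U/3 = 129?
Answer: 82530/64507 ≈ 1.2794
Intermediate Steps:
U = 387 (U = 3*129 = 387)
f(Y, m) = -14 - 143*Y (f(Y, m) = -143*Y - 14 = -14 - 143*Y)
-82530/f(U - 1*(-64), 106) = -82530/(-14 - 143*(387 - 1*(-64))) = -82530/(-14 - 143*(387 + 64)) = -82530/(-14 - 143*451) = -82530/(-14 - 64493) = -82530/(-64507) = -82530*(-1/64507) = 82530/64507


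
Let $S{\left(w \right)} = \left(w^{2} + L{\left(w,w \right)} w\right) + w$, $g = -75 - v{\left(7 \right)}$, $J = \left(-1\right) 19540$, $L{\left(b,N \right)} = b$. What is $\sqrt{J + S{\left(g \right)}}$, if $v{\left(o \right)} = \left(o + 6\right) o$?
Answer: $3 \sqrt{3934} \approx 188.16$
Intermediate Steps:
$v{\left(o \right)} = o \left(6 + o\right)$ ($v{\left(o \right)} = \left(6 + o\right) o = o \left(6 + o\right)$)
$J = -19540$
$g = -166$ ($g = -75 - 7 \left(6 + 7\right) = -75 - 7 \cdot 13 = -75 - 91 = -166$)
$S{\left(w \right)} = w + 2 w^{2}$ ($S{\left(w \right)} = \left(w^{2} + w w\right) + w = \left(w^{2} + w^{2}\right) + w = 2 w^{2} + w = w + 2 w^{2}$)
$\sqrt{J + S{\left(g \right)}} = \sqrt{-19540 - 166 \left(1 + 2 \left(-166\right)\right)} = \sqrt{-19540 - 166 \left(1 - 332\right)} = \sqrt{-19540 - -54946} = \sqrt{-19540 + 54946} = \sqrt{35406} = 3 \sqrt{3934}$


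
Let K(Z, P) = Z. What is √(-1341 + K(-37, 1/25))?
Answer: I*√1378 ≈ 37.121*I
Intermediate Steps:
√(-1341 + K(-37, 1/25)) = √(-1341 - 37) = √(-1378) = I*√1378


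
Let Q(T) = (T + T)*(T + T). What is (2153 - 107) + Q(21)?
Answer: 3810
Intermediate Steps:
Q(T) = 4*T² (Q(T) = (2*T)*(2*T) = 4*T²)
(2153 - 107) + Q(21) = (2153 - 107) + 4*21² = 2046 + 4*441 = 2046 + 1764 = 3810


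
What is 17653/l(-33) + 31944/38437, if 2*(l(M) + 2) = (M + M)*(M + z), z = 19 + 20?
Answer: -672139561/7687400 ≈ -87.434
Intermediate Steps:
z = 39
l(M) = -2 + M*(39 + M) (l(M) = -2 + ((M + M)*(M + 39))/2 = -2 + ((2*M)*(39 + M))/2 = -2 + (2*M*(39 + M))/2 = -2 + M*(39 + M))
17653/l(-33) + 31944/38437 = 17653/(-2 + (-33)² + 39*(-33)) + 31944/38437 = 17653/(-2 + 1089 - 1287) + 31944*(1/38437) = 17653/(-200) + 31944/38437 = 17653*(-1/200) + 31944/38437 = -17653/200 + 31944/38437 = -672139561/7687400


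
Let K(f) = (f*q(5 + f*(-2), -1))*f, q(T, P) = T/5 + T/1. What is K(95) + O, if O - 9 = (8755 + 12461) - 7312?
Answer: -1989637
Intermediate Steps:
O = 13913 (O = 9 + ((8755 + 12461) - 7312) = 9 + (21216 - 7312) = 9 + 13904 = 13913)
q(T, P) = 6*T/5 (q(T, P) = T*(1/5) + T*1 = T/5 + T = 6*T/5)
K(f) = f**2*(6 - 12*f/5) (K(f) = (f*(6*(5 + f*(-2))/5))*f = (f*(6*(5 - 2*f)/5))*f = (f*(6 - 12*f/5))*f = f**2*(6 - 12*f/5))
K(95) + O = 95**2*(6 - 12/5*95) + 13913 = 9025*(6 - 228) + 13913 = 9025*(-222) + 13913 = -2003550 + 13913 = -1989637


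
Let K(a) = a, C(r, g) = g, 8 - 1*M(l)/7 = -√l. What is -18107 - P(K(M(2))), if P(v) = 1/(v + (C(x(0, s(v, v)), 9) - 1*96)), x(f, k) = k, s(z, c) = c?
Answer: -15626310/863 + 7*√2/863 ≈ -18107.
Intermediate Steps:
M(l) = 56 + 7*√l (M(l) = 56 - (-7)*√l = 56 + 7*√l)
P(v) = 1/(-87 + v) (P(v) = 1/(v + (9 - 1*96)) = 1/(v + (9 - 96)) = 1/(v - 87) = 1/(-87 + v))
-18107 - P(K(M(2))) = -18107 - 1/(-87 + (56 + 7*√2)) = -18107 - 1/(-31 + 7*√2)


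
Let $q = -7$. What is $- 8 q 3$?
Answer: $168$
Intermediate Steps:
$- 8 q 3 = \left(-8\right) \left(-7\right) 3 = 56 \cdot 3 = 168$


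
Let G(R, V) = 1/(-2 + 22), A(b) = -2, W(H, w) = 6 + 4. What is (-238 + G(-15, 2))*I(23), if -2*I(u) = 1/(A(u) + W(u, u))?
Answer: 4759/320 ≈ 14.872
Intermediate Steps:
W(H, w) = 10
G(R, V) = 1/20
I(u) = -1/16 (I(u) = -1/(2*(-2 + 10)) = -1/2/8 = -1/2*1/8 = -1/16)
(-238 + G(-15, 2))*I(23) = (-238 + 1/20)*(-1/16) = -4759/20*(-1/16) = 4759/320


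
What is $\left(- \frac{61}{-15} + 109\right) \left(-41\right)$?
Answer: $- \frac{69536}{15} \approx -4635.7$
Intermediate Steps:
$\left(- \frac{61}{-15} + 109\right) \left(-41\right) = \left(\left(-61\right) \left(- \frac{1}{15}\right) + 109\right) \left(-41\right) = \left(\frac{61}{15} + 109\right) \left(-41\right) = \frac{1696}{15} \left(-41\right) = - \frac{69536}{15}$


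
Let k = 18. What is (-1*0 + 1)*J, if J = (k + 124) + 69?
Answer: 211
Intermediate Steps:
J = 211 (J = (18 + 124) + 69 = 142 + 69 = 211)
(-1*0 + 1)*J = (-1*0 + 1)*211 = (0 + 1)*211 = 1*211 = 211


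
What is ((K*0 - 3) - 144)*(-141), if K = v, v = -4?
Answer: 20727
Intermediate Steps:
K = -4
((K*0 - 3) - 144)*(-141) = ((-4*0 - 3) - 144)*(-141) = ((0 - 3) - 144)*(-141) = (-3 - 144)*(-141) = -147*(-141) = 20727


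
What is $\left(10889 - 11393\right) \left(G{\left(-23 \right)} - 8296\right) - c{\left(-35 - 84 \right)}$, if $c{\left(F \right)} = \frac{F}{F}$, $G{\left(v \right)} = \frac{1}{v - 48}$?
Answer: $\frac{296864497}{71} \approx 4.1812 \cdot 10^{6}$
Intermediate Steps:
$G{\left(v \right)} = \frac{1}{-48 + v}$
$c{\left(F \right)} = 1$
$\left(10889 - 11393\right) \left(G{\left(-23 \right)} - 8296\right) - c{\left(-35 - 84 \right)} = \left(10889 - 11393\right) \left(\frac{1}{-48 - 23} - 8296\right) - 1 = - 504 \left(\frac{1}{-71} - 8296\right) - 1 = - 504 \left(- \frac{1}{71} - 8296\right) - 1 = \left(-504\right) \left(- \frac{589017}{71}\right) - 1 = \frac{296864568}{71} - 1 = \frac{296864497}{71}$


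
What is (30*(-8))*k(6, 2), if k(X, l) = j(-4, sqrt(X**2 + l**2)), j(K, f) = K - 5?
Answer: 2160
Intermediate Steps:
j(K, f) = -5 + K
k(X, l) = -9 (k(X, l) = -5 - 4 = -9)
(30*(-8))*k(6, 2) = (30*(-8))*(-9) = -240*(-9) = 2160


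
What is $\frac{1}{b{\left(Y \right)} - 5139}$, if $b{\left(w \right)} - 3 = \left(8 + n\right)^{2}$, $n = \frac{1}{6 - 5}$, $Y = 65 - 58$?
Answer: $- \frac{1}{5055} \approx -0.00019782$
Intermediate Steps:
$Y = 7$ ($Y = 65 - 58 = 7$)
$n = 1$ ($n = 1^{-1} = 1$)
$b{\left(w \right)} = 84$ ($b{\left(w \right)} = 3 + \left(8 + 1\right)^{2} = 3 + 9^{2} = 3 + 81 = 84$)
$\frac{1}{b{\left(Y \right)} - 5139} = \frac{1}{84 - 5139} = \frac{1}{-5055} = - \frac{1}{5055}$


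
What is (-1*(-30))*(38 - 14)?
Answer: 720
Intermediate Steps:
(-1*(-30))*(38 - 14) = 30*24 = 720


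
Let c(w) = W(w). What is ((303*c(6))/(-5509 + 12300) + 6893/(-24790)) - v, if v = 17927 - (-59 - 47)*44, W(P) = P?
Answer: -3803171516133/168348890 ≈ -22591.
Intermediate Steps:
c(w) = w
v = 22591 (v = 17927 - (-106)*44 = 17927 - 1*(-4664) = 17927 + 4664 = 22591)
((303*c(6))/(-5509 + 12300) + 6893/(-24790)) - v = ((303*6)/(-5509 + 12300) + 6893/(-24790)) - 1*22591 = (1818/6791 + 6893*(-1/24790)) - 22591 = (1818*(1/6791) - 6893/24790) - 22591 = (1818/6791 - 6893/24790) - 22591 = -1742143/168348890 - 22591 = -3803171516133/168348890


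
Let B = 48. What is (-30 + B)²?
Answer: 324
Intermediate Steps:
(-30 + B)² = (-30 + 48)² = 18² = 324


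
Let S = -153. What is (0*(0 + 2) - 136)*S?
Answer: 20808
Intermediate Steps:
(0*(0 + 2) - 136)*S = (0*(0 + 2) - 136)*(-153) = (0*2 - 136)*(-153) = (0 - 136)*(-153) = -136*(-153) = 20808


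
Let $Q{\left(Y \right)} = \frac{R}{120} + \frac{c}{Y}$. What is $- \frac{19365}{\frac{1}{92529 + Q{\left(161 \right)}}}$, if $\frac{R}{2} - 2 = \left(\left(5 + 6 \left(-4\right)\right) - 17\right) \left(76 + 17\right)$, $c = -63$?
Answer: $- \frac{82373882951}{46} \approx -1.7907 \cdot 10^{9}$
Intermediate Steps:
$R = -6692$ ($R = 4 + 2 \left(\left(5 + 6 \left(-4\right)\right) - 17\right) \left(76 + 17\right) = 4 + 2 \left(\left(5 - 24\right) - 17\right) 93 = 4 + 2 \left(-19 - 17\right) 93 = 4 + 2 \left(\left(-36\right) 93\right) = 4 + 2 \left(-3348\right) = 4 - 6696 = -6692$)
$Q{\left(Y \right)} = - \frac{1673}{30} - \frac{63}{Y}$ ($Q{\left(Y \right)} = - \frac{6692}{120} - \frac{63}{Y} = \left(-6692\right) \frac{1}{120} - \frac{63}{Y} = - \frac{1673}{30} - \frac{63}{Y}$)
$- \frac{19365}{\frac{1}{92529 + Q{\left(161 \right)}}} = - \frac{19365}{\frac{1}{92529 - \left(\frac{1673}{30} + \frac{63}{161}\right)}} = - \frac{19365}{\frac{1}{92529 - \frac{38749}{690}}} = - \frac{19365}{\frac{1}{\frac{63806261}{690}}} = - \frac{19365}{\frac{690}{63806261}} = \left(-19365\right) \frac{63806261}{690} = - \frac{82373882951}{46}$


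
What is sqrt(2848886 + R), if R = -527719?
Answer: sqrt(2321167) ≈ 1523.5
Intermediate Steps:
sqrt(2848886 + R) = sqrt(2848886 - 527719) = sqrt(2321167)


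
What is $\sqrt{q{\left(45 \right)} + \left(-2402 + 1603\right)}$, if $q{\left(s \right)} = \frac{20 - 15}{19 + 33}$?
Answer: $\frac{i \sqrt{540059}}{26} \approx 28.265 i$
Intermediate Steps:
$q{\left(s \right)} = \frac{5}{52}$
$\sqrt{q{\left(45 \right)} + \left(-2402 + 1603\right)} = \sqrt{\frac{5}{52} + \left(-2402 + 1603\right)} = \sqrt{\frac{5}{52} - 799} = \sqrt{- \frac{41543}{52}} = \frac{i \sqrt{540059}}{26}$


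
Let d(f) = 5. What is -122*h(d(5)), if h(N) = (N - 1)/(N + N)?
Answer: -244/5 ≈ -48.800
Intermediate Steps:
h(N) = (-1 + N)/(2*N) (h(N) = (-1 + N)/((2*N)) = (-1 + N)*(1/(2*N)) = (-1 + N)/(2*N))
-122*h(d(5)) = -61*(-1 + 5)/5 = -61*4/5 = -122*⅖ = -244/5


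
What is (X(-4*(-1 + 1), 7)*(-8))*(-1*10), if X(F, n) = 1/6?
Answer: 40/3 ≈ 13.333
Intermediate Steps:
X(F, n) = ⅙
(X(-4*(-1 + 1), 7)*(-8))*(-1*10) = ((⅙)*(-8))*(-1*10) = -4/3*(-10) = 40/3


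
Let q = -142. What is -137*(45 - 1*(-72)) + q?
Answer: -16171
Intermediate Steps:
-137*(45 - 1*(-72)) + q = -137*(45 - 1*(-72)) - 142 = -137*(45 + 72) - 142 = -137*117 - 142 = -16029 - 142 = -16171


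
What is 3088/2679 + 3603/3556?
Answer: 20633365/9526524 ≈ 2.1659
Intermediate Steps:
3088/2679 + 3603/3556 = 20633365/9526524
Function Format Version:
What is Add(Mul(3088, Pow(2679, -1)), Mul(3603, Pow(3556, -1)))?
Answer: Rational(20633365, 9526524) ≈ 2.1659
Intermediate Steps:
Add(Mul(3088, Pow(2679, -1)), Mul(3603, Pow(3556, -1))) = Add(Mul(3088, Rational(1, 2679)), Mul(3603, Rational(1, 3556))) = Add(Rational(3088, 2679), Rational(3603, 3556)) = Rational(20633365, 9526524)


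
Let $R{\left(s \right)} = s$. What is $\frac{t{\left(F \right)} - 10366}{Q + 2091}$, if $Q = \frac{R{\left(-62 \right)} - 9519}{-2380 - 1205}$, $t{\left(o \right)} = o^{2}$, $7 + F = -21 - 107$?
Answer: $\frac{28174515}{7505816} \approx 3.7537$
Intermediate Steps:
$F = -135$ ($F = -7 - 128 = -135$)
$Q = \frac{9581}{3585}$ ($Q = \frac{-62 - 9519}{-2380 - 1205} = - \frac{9581}{-3585} = \left(-9581\right) \left(- \frac{1}{3585}\right) = \frac{9581}{3585} \approx 2.6725$)
$\frac{t{\left(F \right)} - 10366}{Q + 2091} = \frac{\left(-135\right)^{2} - 10366}{\frac{9581}{3585} + 2091} = \frac{18225 - 10366}{\frac{7505816}{3585}} = 7859 \cdot \frac{3585}{7505816} = \frac{28174515}{7505816}$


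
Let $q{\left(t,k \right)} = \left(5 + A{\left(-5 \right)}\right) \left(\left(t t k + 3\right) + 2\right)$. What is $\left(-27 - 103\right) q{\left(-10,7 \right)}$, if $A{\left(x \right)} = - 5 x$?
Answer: $-2749500$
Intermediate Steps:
$q{\left(t,k \right)} = 150 + 30 k t^{2}$ ($q{\left(t,k \right)} = \left(5 - -25\right) \left(\left(t t k + 3\right) + 2\right) = \left(5 + 25\right) \left(\left(t^{2} k + 3\right) + 2\right) = 30 \left(\left(k t^{2} + 3\right) + 2\right) = 30 \left(\left(3 + k t^{2}\right) + 2\right) = 30 \left(5 + k t^{2}\right) = 150 + 30 k t^{2}$)
$\left(-27 - 103\right) q{\left(-10,7 \right)} = \left(-27 - 103\right) \left(150 + 30 \cdot 7 \left(-10\right)^{2}\right) = - 130 \left(150 + 30 \cdot 7 \cdot 100\right) = - 130 \left(150 + 21000\right) = \left(-130\right) 21150 = -2749500$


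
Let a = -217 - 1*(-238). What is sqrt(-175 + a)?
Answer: I*sqrt(154) ≈ 12.41*I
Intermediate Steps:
a = 21 (a = -217 + 238 = 21)
sqrt(-175 + a) = sqrt(-175 + 21) = sqrt(-154) = I*sqrt(154)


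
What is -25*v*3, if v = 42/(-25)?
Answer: 126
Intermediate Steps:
v = -42/25 (v = 42*(-1/25) = -42/25 ≈ -1.6800)
-25*v*3 = -25*(-42/25)*3 = 42*3 = 126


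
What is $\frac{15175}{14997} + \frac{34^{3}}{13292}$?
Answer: $\frac{197787047}{49835031} \approx 3.9688$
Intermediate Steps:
$\frac{15175}{14997} + \frac{34^{3}}{13292} = 15175 \cdot \frac{1}{14997} + 39304 \cdot \frac{1}{13292} = \frac{15175}{14997} + \frac{9826}{3323} = \frac{197787047}{49835031}$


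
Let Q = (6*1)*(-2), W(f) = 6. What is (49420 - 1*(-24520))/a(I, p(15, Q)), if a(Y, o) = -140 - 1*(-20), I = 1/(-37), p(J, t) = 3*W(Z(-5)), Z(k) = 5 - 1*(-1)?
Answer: -3697/6 ≈ -616.17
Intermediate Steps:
Z(k) = 6 (Z(k) = 5 + 1 = 6)
Q = -12 (Q = 6*(-2) = -12)
p(J, t) = 18 (p(J, t) = 3*6 = 18)
I = -1/37 ≈ -0.027027
a(Y, o) = -120 (a(Y, o) = -140 + 20 = -120)
(49420 - 1*(-24520))/a(I, p(15, Q)) = (49420 - 1*(-24520))/(-120) = (49420 + 24520)*(-1/120) = 73940*(-1/120) = -3697/6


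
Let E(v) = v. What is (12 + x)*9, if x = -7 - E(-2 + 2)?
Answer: 45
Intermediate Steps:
x = -7 (x = -7 - (-2 + 2) = -7 - 1*0 = -7 + 0 = -7)
(12 + x)*9 = (12 - 7)*9 = 5*9 = 45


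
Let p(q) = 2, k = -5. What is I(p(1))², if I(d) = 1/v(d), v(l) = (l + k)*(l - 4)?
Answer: 1/36 ≈ 0.027778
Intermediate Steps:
v(l) = (-5 + l)*(-4 + l) (v(l) = (l - 5)*(l - 4) = (-5 + l)*(-4 + l))
I(d) = 1/(20 + d² - 9*d)
I(p(1))² = (1/(20 + 2² - 9*2))² = (1/(20 + 4 - 18))² = (1/6)² = (⅙)² = 1/36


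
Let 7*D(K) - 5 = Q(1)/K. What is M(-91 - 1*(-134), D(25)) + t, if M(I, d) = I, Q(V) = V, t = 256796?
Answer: 256839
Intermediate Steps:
D(K) = 5/7 + 1/(7*K) (D(K) = 5/7 + (1/K)/7 = 5/7 + 1/(7*K))
M(-91 - 1*(-134), D(25)) + t = (-91 - 1*(-134)) + 256796 = (-91 + 134) + 256796 = 43 + 256796 = 256839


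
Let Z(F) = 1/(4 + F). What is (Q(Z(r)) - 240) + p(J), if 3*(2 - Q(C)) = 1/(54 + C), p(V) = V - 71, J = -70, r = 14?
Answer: -368773/973 ≈ -379.01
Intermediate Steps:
p(V) = -71 + V
Q(C) = 2 - 1/(3*(54 + C))
(Q(Z(r)) - 240) + p(J) = ((323 + 6/(4 + 14))/(3*(54 + 1/(4 + 14))) - 240) + (-71 - 70) = ((323 + 6/18)/(3*(54 + 1/18)) - 240) - 141 = ((323 + 6*(1/18))/(3*(54 + 1/18)) - 240) - 141 = ((323 + 1/3)/(3*(973/18)) - 240) - 141 = ((1/3)*(18/973)*(970/3) - 240) - 141 = (1940/973 - 240) - 141 = -231580/973 - 141 = -368773/973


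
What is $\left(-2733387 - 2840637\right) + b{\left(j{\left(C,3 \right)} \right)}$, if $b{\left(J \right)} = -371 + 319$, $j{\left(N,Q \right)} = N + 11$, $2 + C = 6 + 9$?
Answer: $-5574076$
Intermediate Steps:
$C = 13$ ($C = -2 + \left(6 + 9\right) = -2 + 15 = 13$)
$j{\left(N,Q \right)} = 11 + N$
$b{\left(J \right)} = -52$
$\left(-2733387 - 2840637\right) + b{\left(j{\left(C,3 \right)} \right)} = \left(-2733387 - 2840637\right) - 52 = -5574024 - 52 = -5574076$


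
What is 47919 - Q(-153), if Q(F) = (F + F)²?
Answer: -45717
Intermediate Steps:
Q(F) = 4*F² (Q(F) = (2*F)² = 4*F²)
47919 - Q(-153) = 47919 - 4*(-153)² = 47919 - 4*23409 = 47919 - 1*93636 = 47919 - 93636 = -45717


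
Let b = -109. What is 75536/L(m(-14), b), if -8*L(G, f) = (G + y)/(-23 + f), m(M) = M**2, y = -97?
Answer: 2417152/3 ≈ 8.0572e+5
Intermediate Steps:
L(G, f) = -(-97 + G)/(8*(-23 + f)) (L(G, f) = -(G - 97)/(8*(-23 + f)) = -(-97 + G)/(8*(-23 + f)))
75536/L(m(-14), b) = 75536/(((97 - 1*(-14)**2)/(8*(-23 - 109)))) = 75536/(((1/8)*(97 - 1*196)/(-132))) = 75536/(((1/8)*(-1/132)*(97 - 196))) = 75536/(((1/8)*(-1/132)*(-99))) = 75536/(3/32) = 75536*(32/3) = 2417152/3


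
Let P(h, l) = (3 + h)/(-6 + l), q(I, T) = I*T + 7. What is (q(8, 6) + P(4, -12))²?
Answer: 966289/324 ≈ 2982.4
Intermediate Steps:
q(I, T) = 7 + I*T
P(h, l) = (3 + h)/(-6 + l)
(q(8, 6) + P(4, -12))² = ((7 + 8*6) + (3 + 4)/(-6 - 12))² = ((7 + 48) + 7/(-18))² = (55 - 1/18*7)² = (55 - 7/18)² = (983/18)² = 966289/324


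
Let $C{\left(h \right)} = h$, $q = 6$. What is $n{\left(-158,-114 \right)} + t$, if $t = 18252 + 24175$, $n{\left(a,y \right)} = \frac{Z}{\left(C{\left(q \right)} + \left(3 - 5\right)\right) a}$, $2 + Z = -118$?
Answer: $\frac{3351748}{79} \approx 42427.0$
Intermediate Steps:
$Z = -120$ ($Z = -2 - 118 = -120$)
$n{\left(a,y \right)} = - \frac{30}{a}$ ($n{\left(a,y \right)} = - \frac{120}{\left(6 + \left(3 - 5\right)\right) a} = - \frac{120}{\left(6 - 2\right) a} = - \frac{120}{4 a} = - 120 \frac{1}{4 a} = - \frac{30}{a}$)
$t = 42427$
$n{\left(-158,-114 \right)} + t = - \frac{30}{-158} + 42427 = \left(-30\right) \left(- \frac{1}{158}\right) + 42427 = \frac{15}{79} + 42427 = \frac{3351748}{79}$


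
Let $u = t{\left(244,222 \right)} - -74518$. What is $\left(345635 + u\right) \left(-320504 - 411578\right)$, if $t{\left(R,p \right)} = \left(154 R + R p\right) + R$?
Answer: $-374929207562$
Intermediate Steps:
$t{\left(R,p \right)} = 155 R + R p$
$u = 166506$ ($u = 244 \left(155 + 222\right) - -74518 = 244 \cdot 377 + 74518 = 91988 + 74518 = 166506$)
$\left(345635 + u\right) \left(-320504 - 411578\right) = \left(345635 + 166506\right) \left(-320504 - 411578\right) = 512141 \left(-732082\right) = -374929207562$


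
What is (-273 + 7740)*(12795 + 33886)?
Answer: 348567027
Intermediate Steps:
(-273 + 7740)*(12795 + 33886) = 7467*46681 = 348567027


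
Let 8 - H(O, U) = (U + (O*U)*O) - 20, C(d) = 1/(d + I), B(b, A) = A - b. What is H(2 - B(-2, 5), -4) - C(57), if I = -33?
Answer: 3167/24 ≈ 131.96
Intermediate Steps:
C(d) = 1/(-33 + d) (C(d) = 1/(d - 33) = 1/(-33 + d))
H(O, U) = 28 - U - U*O² (H(O, U) = 8 - ((U + (O*U)*O) - 20) = 8 - ((U + U*O²) - 20) = 8 - (-20 + U + U*O²) = 8 + (20 - U - U*O²) = 28 - U - U*O²)
H(2 - B(-2, 5), -4) - C(57) = (28 - 1*(-4) - 1*(-4)*(2 - (5 - 1*(-2)))²) - 1/(-33 + 57) = (28 + 4 - 1*(-4)*(2 - (5 + 2))²) - 1/24 = (28 + 4 - 1*(-4)*(2 - 1*7)²) - 1*1/24 = (28 + 4 - 1*(-4)*(2 - 7)²) - 1/24 = (28 + 4 - 1*(-4)*(-5)²) - 1/24 = (28 + 4 - 1*(-4)*25) - 1/24 = (28 + 4 + 100) - 1/24 = 132 - 1/24 = 3167/24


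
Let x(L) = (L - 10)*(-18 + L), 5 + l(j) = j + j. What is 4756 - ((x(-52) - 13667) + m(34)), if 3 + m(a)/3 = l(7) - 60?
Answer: 14245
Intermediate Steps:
l(j) = -5 + 2*j (l(j) = -5 + (j + j) = -5 + 2*j)
m(a) = -162 (m(a) = -9 + 3*((-5 + 2*7) - 60) = -9 + 3*((-5 + 14) - 60) = -9 + 3*(9 - 60) = -9 + 3*(-51) = -9 - 153 = -162)
x(L) = (-18 + L)*(-10 + L) (x(L) = (-10 + L)*(-18 + L) = (-18 + L)*(-10 + L))
4756 - ((x(-52) - 13667) + m(34)) = 4756 - (((180 + (-52)² - 28*(-52)) - 13667) - 162) = 4756 - (((180 + 2704 + 1456) - 13667) - 162) = 4756 - ((4340 - 13667) - 162) = 4756 - (-9327 - 162) = 4756 - 1*(-9489) = 4756 + 9489 = 14245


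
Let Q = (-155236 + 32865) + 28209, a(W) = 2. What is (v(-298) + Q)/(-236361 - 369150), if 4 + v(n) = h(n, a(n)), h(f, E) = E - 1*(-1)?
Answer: 94163/605511 ≈ 0.15551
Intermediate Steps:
Q = -94162 (Q = -122371 + 28209 = -94162)
h(f, E) = 1 + E (h(f, E) = E + 1 = 1 + E)
v(n) = -1 (v(n) = -4 + (1 + 2) = -4 + 3 = -1)
(v(-298) + Q)/(-236361 - 369150) = (-1 - 94162)/(-236361 - 369150) = -94163/(-605511) = -94163*(-1/605511) = 94163/605511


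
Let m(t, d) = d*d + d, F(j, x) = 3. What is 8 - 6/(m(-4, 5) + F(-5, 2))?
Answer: 86/11 ≈ 7.8182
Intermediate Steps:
m(t, d) = d + d**2 (m(t, d) = d**2 + d = d + d**2)
8 - 6/(m(-4, 5) + F(-5, 2)) = 8 - 6/(5*(1 + 5) + 3) = 8 - 6/(5*6 + 3) = 8 - 6/(30 + 3) = 8 - 6/33 = 8 + (1/33)*(-6) = 8 - 2/11 = 86/11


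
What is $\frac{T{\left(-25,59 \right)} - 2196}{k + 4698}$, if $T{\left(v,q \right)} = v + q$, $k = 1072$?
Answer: $- \frac{1081}{2885} \approx -0.3747$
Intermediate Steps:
$T{\left(v,q \right)} = q + v$
$\frac{T{\left(-25,59 \right)} - 2196}{k + 4698} = \frac{\left(59 - 25\right) - 2196}{1072 + 4698} = \frac{34 - 2196}{5770} = \left(-2162\right) \frac{1}{5770} = - \frac{1081}{2885}$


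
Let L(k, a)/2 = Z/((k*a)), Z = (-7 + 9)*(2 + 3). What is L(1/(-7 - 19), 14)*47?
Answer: -12220/7 ≈ -1745.7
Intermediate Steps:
Z = 10 (Z = 2*5 = 10)
L(k, a) = 20/(a*k) (L(k, a) = 2*(10/((k*a))) = 2*(10/((a*k))) = 2*(10*(1/(a*k))) = 2*(10/(a*k)) = 20/(a*k))
L(1/(-7 - 19), 14)*47 = (20/(14*1/(-7 - 19)))*47 = (20*(1/14)/1/(-26))*47 = (20*(1/14)/(-1/26))*47 = (20*(1/14)*(-26))*47 = -260/7*47 = -12220/7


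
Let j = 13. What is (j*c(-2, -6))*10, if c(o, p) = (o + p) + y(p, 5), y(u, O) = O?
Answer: -390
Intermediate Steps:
c(o, p) = 5 + o + p (c(o, p) = (o + p) + 5 = 5 + o + p)
(j*c(-2, -6))*10 = (13*(5 - 2 - 6))*10 = (13*(-3))*10 = -39*10 = -390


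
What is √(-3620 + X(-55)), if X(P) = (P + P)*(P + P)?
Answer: 4*√530 ≈ 92.087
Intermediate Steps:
X(P) = 4*P² (X(P) = (2*P)*(2*P) = 4*P²)
√(-3620 + X(-55)) = √(-3620 + 4*(-55)²) = √(-3620 + 4*3025) = √(-3620 + 12100) = √8480 = 4*√530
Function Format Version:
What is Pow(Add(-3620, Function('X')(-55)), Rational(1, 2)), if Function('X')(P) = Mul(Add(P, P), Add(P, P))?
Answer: Mul(4, Pow(530, Rational(1, 2))) ≈ 92.087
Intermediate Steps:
Function('X')(P) = Mul(4, Pow(P, 2)) (Function('X')(P) = Mul(Mul(2, P), Mul(2, P)) = Mul(4, Pow(P, 2)))
Pow(Add(-3620, Function('X')(-55)), Rational(1, 2)) = Pow(Add(-3620, Mul(4, Pow(-55, 2))), Rational(1, 2)) = Pow(Add(-3620, Mul(4, 3025)), Rational(1, 2)) = Pow(Add(-3620, 12100), Rational(1, 2)) = Pow(8480, Rational(1, 2)) = Mul(4, Pow(530, Rational(1, 2)))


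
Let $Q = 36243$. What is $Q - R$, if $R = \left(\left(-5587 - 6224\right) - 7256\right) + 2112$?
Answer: $53198$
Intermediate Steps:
$R = -16955$ ($R = \left(\left(-5587 - 6224\right) - 7256\right) + 2112 = \left(-11811 - 7256\right) + 2112 = -19067 + 2112 = -16955$)
$Q - R = 36243 - -16955 = 36243 + 16955 = 53198$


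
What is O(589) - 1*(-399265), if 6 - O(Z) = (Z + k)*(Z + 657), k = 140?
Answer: -509063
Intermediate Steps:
O(Z) = 6 - (140 + Z)*(657 + Z) (O(Z) = 6 - (Z + 140)*(Z + 657) = 6 - (140 + Z)*(657 + Z))
O(589) - 1*(-399265) = (-91974 - 1*589² - 797*589) - 1*(-399265) = (-91974 - 1*346921 - 469433) + 399265 = (-91974 - 346921 - 469433) + 399265 = -908328 + 399265 = -509063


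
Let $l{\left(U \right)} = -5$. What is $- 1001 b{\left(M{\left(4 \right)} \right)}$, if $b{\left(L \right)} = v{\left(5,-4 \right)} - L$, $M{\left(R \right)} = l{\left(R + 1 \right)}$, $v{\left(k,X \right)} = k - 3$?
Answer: $-7007$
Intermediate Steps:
$v{\left(k,X \right)} = -3 + k$ ($v{\left(k,X \right)} = k - 3 = -3 + k$)
$M{\left(R \right)} = -5$
$b{\left(L \right)} = 2 - L$ ($b{\left(L \right)} = \left(-3 + 5\right) - L = 2 - L$)
$- 1001 b{\left(M{\left(4 \right)} \right)} = - 1001 \left(2 - -5\right) = - 1001 \left(2 + 5\right) = \left(-1001\right) 7 = -7007$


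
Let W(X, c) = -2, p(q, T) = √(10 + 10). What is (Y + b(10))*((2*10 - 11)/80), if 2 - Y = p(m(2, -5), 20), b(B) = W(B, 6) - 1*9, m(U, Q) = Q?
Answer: -81/80 - 9*√5/40 ≈ -1.5156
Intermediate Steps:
p(q, T) = 2*√5 (p(q, T) = √20 = 2*√5)
b(B) = -11 (b(B) = -2 - 1*9 = -2 - 9 = -11)
Y = 2 - 2*√5 ≈ -2.4721
(Y + b(10))*((2*10 - 11)/80) = ((2 - 2*√5) - 11)*((2*10 - 11)/80) = (-9 - 2*√5)*((20 - 11)*(1/80)) = (-9 - 2*√5)*(9*(1/80)) = (-9 - 2*√5)*(9/80) = -81/80 - 9*√5/40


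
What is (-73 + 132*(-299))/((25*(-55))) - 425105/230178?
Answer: 8516948923/316494750 ≈ 26.910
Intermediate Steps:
(-73 + 132*(-299))/((25*(-55))) - 425105/230178 = (-73 - 39468)/(-1375) - 425105*1/230178 = -39541*(-1/1375) - 425105/230178 = 39541/1375 - 425105/230178 = 8516948923/316494750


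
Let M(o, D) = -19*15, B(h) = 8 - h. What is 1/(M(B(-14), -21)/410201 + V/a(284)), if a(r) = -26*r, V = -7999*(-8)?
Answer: -378615523/3281460854 ≈ -0.11538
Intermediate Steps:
M(o, D) = -285
V = 63992
1/(M(B(-14), -21)/410201 + V/a(284)) = 1/(-285/410201 + 63992/((-26*284))) = 1/(-285*1/410201 + 63992/(-7384)) = 1/(-285/410201 + 63992*(-1/7384)) = 1/(-285/410201 - 7999/923) = 1/(-3281460854/378615523) = -378615523/3281460854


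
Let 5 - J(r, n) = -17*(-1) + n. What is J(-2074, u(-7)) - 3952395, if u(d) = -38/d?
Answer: -27666887/7 ≈ -3.9524e+6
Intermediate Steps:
J(r, n) = -12 - n (J(r, n) = 5 - (-17*(-1) + n) = 5 - (17 + n) = 5 + (-17 - n) = -12 - n)
J(-2074, u(-7)) - 3952395 = (-12 - (-38)/(-7)) - 3952395 = (-12 - (-38)*(-1)/7) - 3952395 = (-12 - 1*38/7) - 3952395 = (-12 - 38/7) - 3952395 = -122/7 - 3952395 = -27666887/7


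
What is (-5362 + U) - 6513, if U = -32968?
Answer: -44843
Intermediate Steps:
(-5362 + U) - 6513 = (-5362 - 32968) - 6513 = -38330 - 6513 = -44843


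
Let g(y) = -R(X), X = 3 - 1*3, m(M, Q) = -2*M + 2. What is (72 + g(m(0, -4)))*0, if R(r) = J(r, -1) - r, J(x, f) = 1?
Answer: 0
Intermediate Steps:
m(M, Q) = 2 - 2*M
X = 0 (X = 3 - 3 = 0)
R(r) = 1 - r
g(y) = -1 (g(y) = -(1 - 1*0) = -(1 + 0) = -1*1 = -1)
(72 + g(m(0, -4)))*0 = (72 - 1)*0 = 71*0 = 0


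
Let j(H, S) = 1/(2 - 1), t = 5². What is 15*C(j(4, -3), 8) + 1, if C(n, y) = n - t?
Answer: -359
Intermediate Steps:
t = 25
j(H, S) = 1 (j(H, S) = 1/1 = 1)
C(n, y) = -25 + n (C(n, y) = n - 1*25 = n - 25 = -25 + n)
15*C(j(4, -3), 8) + 1 = 15*(-25 + 1) + 1 = 15*(-24) + 1 = -360 + 1 = -359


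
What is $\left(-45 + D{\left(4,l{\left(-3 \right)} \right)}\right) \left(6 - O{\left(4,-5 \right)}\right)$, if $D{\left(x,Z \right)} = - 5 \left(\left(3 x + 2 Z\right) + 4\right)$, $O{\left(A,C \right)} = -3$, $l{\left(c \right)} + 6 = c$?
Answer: $-315$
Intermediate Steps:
$l{\left(c \right)} = -6 + c$
$D{\left(x,Z \right)} = -20 - 15 x - 10 Z$ ($D{\left(x,Z \right)} = - 5 \left(\left(2 Z + 3 x\right) + 4\right) = - 5 \left(4 + 2 Z + 3 x\right) = -20 - 15 x - 10 Z$)
$\left(-45 + D{\left(4,l{\left(-3 \right)} \right)}\right) \left(6 - O{\left(4,-5 \right)}\right) = \left(-45 - \left(80 + 10 \left(-6 - 3\right)\right)\right) \left(6 - -3\right) = \left(-45 - -10\right) \left(6 + 3\right) = \left(-45 - -10\right) 9 = \left(-45 + 10\right) 9 = \left(-35\right) 9 = -315$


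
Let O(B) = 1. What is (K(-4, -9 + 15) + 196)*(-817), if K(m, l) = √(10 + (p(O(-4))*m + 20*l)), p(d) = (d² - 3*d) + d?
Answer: -160132 - 817*√134 ≈ -1.6959e+5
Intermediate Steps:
p(d) = d² - 2*d
K(m, l) = √(10 - m + 20*l) (K(m, l) = √(10 + ((1*(-2 + 1))*m + 20*l)) = √(10 + ((1*(-1))*m + 20*l)) = √(10 + (-m + 20*l)) = √(10 - m + 20*l))
(K(-4, -9 + 15) + 196)*(-817) = (√(10 - 1*(-4) + 20*(-9 + 15)) + 196)*(-817) = (√(10 + 4 + 20*6) + 196)*(-817) = (√(10 + 4 + 120) + 196)*(-817) = (√134 + 196)*(-817) = (196 + √134)*(-817) = -160132 - 817*√134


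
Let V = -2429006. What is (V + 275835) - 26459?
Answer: -2179630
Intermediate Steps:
(V + 275835) - 26459 = (-2429006 + 275835) - 26459 = -2153171 - 26459 = -2179630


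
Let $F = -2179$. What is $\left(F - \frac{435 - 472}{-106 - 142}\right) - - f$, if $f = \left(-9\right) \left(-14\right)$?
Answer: $- \frac{509181}{248} \approx -2053.1$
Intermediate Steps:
$f = 126$
$\left(F - \frac{435 - 472}{-106 - 142}\right) - - f = \left(-2179 - \frac{435 - 472}{-106 - 142}\right) - \left(-1\right) 126 = \left(-2179 - - \frac{37}{-248}\right) - -126 = \left(-2179 - \left(-37\right) \left(- \frac{1}{248}\right)\right) + 126 = \left(-2179 - \frac{37}{248}\right) + 126 = - \frac{540429}{248} + 126 = - \frac{509181}{248}$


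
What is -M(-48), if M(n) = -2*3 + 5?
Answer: 1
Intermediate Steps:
M(n) = -1 (M(n) = -6 + 5 = -1)
-M(-48) = -1*(-1) = 1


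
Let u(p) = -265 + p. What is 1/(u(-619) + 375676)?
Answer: 1/374792 ≈ 2.6681e-6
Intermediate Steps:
1/(u(-619) + 375676) = 1/((-265 - 619) + 375676) = 1/(-884 + 375676) = 1/374792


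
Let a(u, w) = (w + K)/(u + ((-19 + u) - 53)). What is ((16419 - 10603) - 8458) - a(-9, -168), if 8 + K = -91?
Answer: -79349/30 ≈ -2645.0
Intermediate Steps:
K = -99 (K = -8 - 91 = -99)
a(u, w) = (-99 + w)/(-72 + 2*u) (a(u, w) = (w - 99)/(u + ((-19 + u) - 53)) = (-99 + w)/(u + (-72 + u)) = (-99 + w)/(-72 + 2*u))
((16419 - 10603) - 8458) - a(-9, -168) = ((16419 - 10603) - 8458) - (-99 - 168)/(2*(-36 - 9)) = (5816 - 8458) - (-267)/(2*(-45)) = -2642 - (-1)*(-267)/(2*45) = -2642 - 1*89/30 = -2642 - 89/30 = -79349/30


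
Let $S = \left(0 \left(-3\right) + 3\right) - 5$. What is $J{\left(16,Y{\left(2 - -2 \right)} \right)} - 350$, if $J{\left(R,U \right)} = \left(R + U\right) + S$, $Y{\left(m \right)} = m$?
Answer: $-332$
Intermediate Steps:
$S = -2$ ($S = \left(0 + 3\right) - 5 = 3 - 5 = -2$)
$J{\left(R,U \right)} = -2 + R + U$ ($J{\left(R,U \right)} = \left(R + U\right) - 2 = -2 + R + U$)
$J{\left(16,Y{\left(2 - -2 \right)} \right)} - 350 = \left(-2 + 16 + \left(2 - -2\right)\right) - 350 = \left(-2 + 16 + \left(2 + 2\right)\right) - 350 = \left(-2 + 16 + 4\right) - 350 = 18 - 350 = -332$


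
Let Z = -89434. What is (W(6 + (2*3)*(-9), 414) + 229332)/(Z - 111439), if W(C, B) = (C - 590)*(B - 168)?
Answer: -72384/200873 ≈ -0.36035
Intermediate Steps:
W(C, B) = (-590 + C)*(-168 + B)
(W(6 + (2*3)*(-9), 414) + 229332)/(Z - 111439) = ((99120 - 590*414 - 168*(6 + (2*3)*(-9)) + 414*(6 + (2*3)*(-9))) + 229332)/(-89434 - 111439) = ((99120 - 244260 - 168*(6 + 6*(-9)) + 414*(6 + 6*(-9))) + 229332)/(-200873) = ((99120 - 244260 - 168*(6 - 54) + 414*(6 - 54)) + 229332)*(-1/200873) = ((99120 - 244260 - 168*(-48) + 414*(-48)) + 229332)*(-1/200873) = ((99120 - 244260 + 8064 - 19872) + 229332)*(-1/200873) = (-156948 + 229332)*(-1/200873) = 72384*(-1/200873) = -72384/200873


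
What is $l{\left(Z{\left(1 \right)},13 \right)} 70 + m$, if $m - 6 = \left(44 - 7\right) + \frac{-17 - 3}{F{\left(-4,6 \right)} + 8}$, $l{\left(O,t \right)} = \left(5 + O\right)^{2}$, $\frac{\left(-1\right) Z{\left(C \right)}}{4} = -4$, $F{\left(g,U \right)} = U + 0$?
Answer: $\frac{216381}{7} \approx 30912.0$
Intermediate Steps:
$F{\left(g,U \right)} = U$
$Z{\left(C \right)} = 16$ ($Z{\left(C \right)} = \left(-4\right) \left(-4\right) = 16$)
$m = \frac{291}{7}$ ($m = 6 + \left(\left(44 - 7\right) + \frac{-17 - 3}{6 + 8}\right) = 6 + \left(37 - \frac{20}{14}\right) = 6 + \left(37 - \frac{10}{7}\right) = 6 + \frac{249}{7} = \frac{291}{7} \approx 41.571$)
$l{\left(Z{\left(1 \right)},13 \right)} 70 + m = \left(5 + 16\right)^{2} \cdot 70 + \frac{291}{7} = 21^{2} \cdot 70 + \frac{291}{7} = 441 \cdot 70 + \frac{291}{7} = 30870 + \frac{291}{7} = \frac{216381}{7}$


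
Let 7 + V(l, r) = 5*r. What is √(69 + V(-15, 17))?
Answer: 7*√3 ≈ 12.124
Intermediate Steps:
V(l, r) = -7 + 5*r
√(69 + V(-15, 17)) = √(69 + (-7 + 5*17)) = √(69 + (-7 + 85)) = √(69 + 78) = √147 = 7*√3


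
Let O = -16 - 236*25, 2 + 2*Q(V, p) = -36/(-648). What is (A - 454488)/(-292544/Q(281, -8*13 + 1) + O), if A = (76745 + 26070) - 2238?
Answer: -1769555/1474932 ≈ -1.1998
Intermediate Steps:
Q(V, p) = -35/36 (Q(V, p) = -1 + (-36/(-648))/2 = -1 + (-36*(-1/648))/2 = -1 + (½)*(1/18) = -1 + 1/36 = -35/36)
A = 100577 (A = 102815 - 2238 = 100577)
O = -5916 (O = -16 - 5900 = -5916)
(A - 454488)/(-292544/Q(281, -8*13 + 1) + O) = (100577 - 454488)/(-292544/(-35/36) - 5916) = -353911/(-292544*(-36/35) - 5916) = -353911/(1504512/5 - 5916) = -353911/1474932/5 = -353911*5/1474932 = -1769555/1474932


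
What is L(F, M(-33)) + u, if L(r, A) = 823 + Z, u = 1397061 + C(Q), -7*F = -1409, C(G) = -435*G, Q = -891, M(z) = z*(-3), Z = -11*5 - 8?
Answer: 1785406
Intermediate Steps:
Z = -63 (Z = -55 - 8 = -63)
M(z) = -3*z
F = 1409/7 (F = -1/7*(-1409) = 1409/7 ≈ 201.29)
u = 1784646 (u = 1397061 - 435*(-891) = 1397061 + 387585 = 1784646)
L(r, A) = 760 (L(r, A) = 823 - 63 = 760)
L(F, M(-33)) + u = 760 + 1784646 = 1785406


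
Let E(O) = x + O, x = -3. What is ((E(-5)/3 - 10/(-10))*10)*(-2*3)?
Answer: 100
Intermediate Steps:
E(O) = -3 + O
((E(-5)/3 - 10/(-10))*10)*(-2*3) = (((-3 - 5)/3 - 10/(-10))*10)*(-2*3) = ((-8*⅓ - 10*(-⅒))*10)*(-6) = ((-8/3 + 1)*10)*(-6) = -5/3*10*(-6) = -50/3*(-6) = 100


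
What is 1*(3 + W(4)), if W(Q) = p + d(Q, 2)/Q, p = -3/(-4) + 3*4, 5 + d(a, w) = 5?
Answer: 63/4 ≈ 15.750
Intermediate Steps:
d(a, w) = 0 (d(a, w) = -5 + 5 = 0)
p = 51/4 (p = -3*(-1/4) + 12 = 3/4 + 12 = 51/4 ≈ 12.750)
W(Q) = 51/4 (W(Q) = 51/4 + 0/Q = 51/4 + 0 = 51/4)
1*(3 + W(4)) = 1*(3 + 51/4) = 1*(63/4) = 63/4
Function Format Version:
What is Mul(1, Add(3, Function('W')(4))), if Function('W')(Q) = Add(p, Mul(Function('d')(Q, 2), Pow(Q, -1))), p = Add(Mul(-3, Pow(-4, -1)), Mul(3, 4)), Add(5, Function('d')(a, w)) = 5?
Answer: Rational(63, 4) ≈ 15.750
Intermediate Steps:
Function('d')(a, w) = 0 (Function('d')(a, w) = Add(-5, 5) = 0)
p = Rational(51, 4) (p = Add(Mul(-3, Rational(-1, 4)), 12) = Add(Rational(3, 4), 12) = Rational(51, 4) ≈ 12.750)
Function('W')(Q) = Rational(51, 4) (Function('W')(Q) = Add(Rational(51, 4), Mul(0, Pow(Q, -1))) = Add(Rational(51, 4), 0) = Rational(51, 4))
Mul(1, Add(3, Function('W')(4))) = Mul(1, Add(3, Rational(51, 4))) = Mul(1, Rational(63, 4)) = Rational(63, 4)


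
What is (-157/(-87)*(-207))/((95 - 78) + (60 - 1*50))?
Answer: -3611/261 ≈ -13.835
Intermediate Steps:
(-157/(-87)*(-207))/((95 - 78) + (60 - 1*50)) = (-157*(-1/87)*(-207))/(17 + (60 - 50)) = ((157/87)*(-207))/(17 + 10) = -10833/29/27 = -10833/29*1/27 = -3611/261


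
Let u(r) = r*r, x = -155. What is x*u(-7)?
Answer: -7595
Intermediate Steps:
u(r) = r**2
x*u(-7) = -155*(-7)**2 = -155*49 = -7595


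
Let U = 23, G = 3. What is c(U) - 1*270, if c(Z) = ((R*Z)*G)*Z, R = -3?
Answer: -5031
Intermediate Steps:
c(Z) = -9*Z**2 (c(Z) = (-3*Z*3)*Z = (-9*Z)*Z = -9*Z**2)
c(U) - 1*270 = -9*23**2 - 1*270 = -9*529 - 270 = -4761 - 270 = -5031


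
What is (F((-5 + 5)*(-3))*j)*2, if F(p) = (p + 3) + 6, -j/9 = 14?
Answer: -2268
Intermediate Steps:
j = -126 (j = -9*14 = -126)
F(p) = 9 + p (F(p) = (3 + p) + 6 = 9 + p)
(F((-5 + 5)*(-3))*j)*2 = ((9 + (-5 + 5)*(-3))*(-126))*2 = ((9 + 0*(-3))*(-126))*2 = ((9 + 0)*(-126))*2 = (9*(-126))*2 = -1134*2 = -2268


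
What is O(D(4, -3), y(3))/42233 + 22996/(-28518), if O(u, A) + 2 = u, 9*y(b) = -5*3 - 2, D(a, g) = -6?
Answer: -485709106/602200347 ≈ -0.80656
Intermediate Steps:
y(b) = -17/9 (y(b) = (-5*3 - 2)/9 = (-15 - 2)/9 = (⅑)*(-17) = -17/9)
O(u, A) = -2 + u
O(D(4, -3), y(3))/42233 + 22996/(-28518) = (-2 - 6)/42233 + 22996/(-28518) = -8*1/42233 + 22996*(-1/28518) = -8/42233 - 11498/14259 = -485709106/602200347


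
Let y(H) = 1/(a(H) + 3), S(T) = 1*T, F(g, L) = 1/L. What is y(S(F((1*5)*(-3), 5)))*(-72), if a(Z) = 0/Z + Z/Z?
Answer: -18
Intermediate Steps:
a(Z) = 1 (a(Z) = 0 + 1 = 1)
S(T) = T
y(H) = ¼ (y(H) = 1/(1 + 3) = 1/4 = ¼)
y(S(F((1*5)*(-3), 5)))*(-72) = (¼)*(-72) = -18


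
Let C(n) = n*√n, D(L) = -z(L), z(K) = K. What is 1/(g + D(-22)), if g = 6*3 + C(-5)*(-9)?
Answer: 8/2345 - 9*I*√5/2345 ≈ 0.0034115 - 0.0085819*I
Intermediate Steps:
D(L) = -L
C(n) = n^(3/2)
g = 18 + 45*I*√5 (g = 6*3 + (-5)^(3/2)*(-9) = 18 - 5*I*√5*(-9) = 18 + 45*I*√5 ≈ 18.0 + 100.62*I)
1/(g + D(-22)) = 1/((18 + 45*I*√5) - 1*(-22)) = 1/((18 + 45*I*√5) + 22) = 1/(40 + 45*I*√5)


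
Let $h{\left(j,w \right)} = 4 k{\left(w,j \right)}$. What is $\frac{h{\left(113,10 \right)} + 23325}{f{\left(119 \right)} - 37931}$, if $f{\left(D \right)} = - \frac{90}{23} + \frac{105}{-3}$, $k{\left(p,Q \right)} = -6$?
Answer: $- \frac{535923}{873308} \approx -0.61367$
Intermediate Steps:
$f{\left(D \right)} = - \frac{895}{23}$ ($f{\left(D \right)} = \left(-90\right) \frac{1}{23} + 105 \left(- \frac{1}{3}\right) = - \frac{90}{23} - 35 = - \frac{895}{23}$)
$h{\left(j,w \right)} = -24$ ($h{\left(j,w \right)} = 4 \left(-6\right) = -24$)
$\frac{h{\left(113,10 \right)} + 23325}{f{\left(119 \right)} - 37931} = \frac{-24 + 23325}{- \frac{895}{23} - 37931} = \frac{23301}{- \frac{873308}{23}} = 23301 \left(- \frac{23}{873308}\right) = - \frac{535923}{873308}$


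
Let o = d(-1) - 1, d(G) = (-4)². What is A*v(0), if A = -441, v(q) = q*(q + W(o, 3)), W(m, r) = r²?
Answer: 0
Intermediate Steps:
d(G) = 16
o = 15 (o = 16 - 1 = 15)
v(q) = q*(9 + q) (v(q) = q*(q + 3²) = q*(q + 9) = q*(9 + q))
A*v(0) = -0*(9 + 0) = -0*9 = -441*0 = 0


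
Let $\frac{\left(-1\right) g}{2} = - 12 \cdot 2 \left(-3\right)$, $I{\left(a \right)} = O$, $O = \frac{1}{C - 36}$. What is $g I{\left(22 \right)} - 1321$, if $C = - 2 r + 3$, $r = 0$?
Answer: $- \frac{14483}{11} \approx -1316.6$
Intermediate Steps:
$C = 3$ ($C = \left(-2\right) 0 + 3 = 0 + 3 = 3$)
$O = - \frac{1}{33}$ ($O = \frac{1}{3 - 36} = \frac{1}{-33} = - \frac{1}{33} \approx -0.030303$)
$I{\left(a \right)} = - \frac{1}{33}$
$g = -144$ ($g = - 2 \left(- 12 \cdot 2 \left(-3\right)\right) = - 2 \left(\left(-12\right) \left(-6\right)\right) = \left(-2\right) 72 = -144$)
$g I{\left(22 \right)} - 1321 = \left(-144\right) \left(- \frac{1}{33}\right) - 1321 = \frac{48}{11} - 1321 = - \frac{14483}{11}$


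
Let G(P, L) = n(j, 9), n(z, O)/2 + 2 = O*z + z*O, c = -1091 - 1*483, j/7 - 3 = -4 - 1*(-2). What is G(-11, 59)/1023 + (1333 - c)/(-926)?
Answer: -88523/30558 ≈ -2.8969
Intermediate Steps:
j = 7 (j = 21 + 7*(-4 - 1*(-2)) = 21 + 7*(-4 + 2) = 21 + 7*(-2) = 21 - 14 = 7)
c = -1574 (c = -1091 - 483 = -1574)
n(z, O) = -4 + 4*O*z (n(z, O) = -4 + 2*(O*z + z*O) = -4 + 2*(O*z + O*z) = -4 + 2*(2*O*z) = -4 + 4*O*z)
G(P, L) = 248 (G(P, L) = -4 + 4*9*7 = -4 + 252 = 248)
G(-11, 59)/1023 + (1333 - c)/(-926) = 248/1023 + (1333 - 1*(-1574))/(-926) = 248*(1/1023) + (1333 + 1574)*(-1/926) = 8/33 + 2907*(-1/926) = 8/33 - 2907/926 = -88523/30558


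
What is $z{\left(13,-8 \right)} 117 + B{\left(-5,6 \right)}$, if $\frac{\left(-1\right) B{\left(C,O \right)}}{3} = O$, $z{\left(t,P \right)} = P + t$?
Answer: $567$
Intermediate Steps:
$B{\left(C,O \right)} = - 3 O$
$z{\left(13,-8 \right)} 117 + B{\left(-5,6 \right)} = \left(-8 + 13\right) 117 - 18 = 5 \cdot 117 - 18 = 585 - 18 = 567$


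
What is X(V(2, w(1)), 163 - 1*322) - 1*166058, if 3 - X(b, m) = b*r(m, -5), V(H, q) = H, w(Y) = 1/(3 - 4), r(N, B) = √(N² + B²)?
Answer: -166055 - 2*√25306 ≈ -1.6637e+5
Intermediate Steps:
r(N, B) = √(B² + N²)
w(Y) = -1 (w(Y) = 1/(-1) = -1)
X(b, m) = 3 - b*√(25 + m²) (X(b, m) = 3 - b*√((-5)² + m²) = 3 - b*√(25 + m²))
X(V(2, w(1)), 163 - 1*322) - 1*166058 = (3 - 1*2*√(25 + (163 - 1*322)²)) - 1*166058 = (3 - 1*2*√(25 + (163 - 322)²)) - 166058 = (3 - 1*2*√(25 + (-159)²)) - 166058 = (3 - 1*2*√(25 + 25281)) - 166058 = (3 - 1*2*√25306) - 166058 = (3 - 2*√25306) - 166058 = -166055 - 2*√25306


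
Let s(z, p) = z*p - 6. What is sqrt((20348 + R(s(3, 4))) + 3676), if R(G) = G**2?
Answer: 2*sqrt(6015) ≈ 155.11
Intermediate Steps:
s(z, p) = -6 + p*z (s(z, p) = p*z - 6 = -6 + p*z)
sqrt((20348 + R(s(3, 4))) + 3676) = sqrt((20348 + (-6 + 4*3)**2) + 3676) = sqrt((20348 + (-6 + 12)**2) + 3676) = sqrt((20348 + 6**2) + 3676) = sqrt((20348 + 36) + 3676) = sqrt(20384 + 3676) = sqrt(24060) = 2*sqrt(6015)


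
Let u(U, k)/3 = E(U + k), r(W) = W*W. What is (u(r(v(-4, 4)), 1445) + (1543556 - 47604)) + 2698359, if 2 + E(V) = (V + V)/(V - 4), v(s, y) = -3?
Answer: 3040875487/725 ≈ 4.1943e+6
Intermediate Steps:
E(V) = -2 + 2*V/(-4 + V) (E(V) = -2 + (V + V)/(V - 4) = -2 + (2*V)/(-4 + V) = -2 + 2*V/(-4 + V))
r(W) = W²
u(U, k) = 24/(-4 + U + k) (u(U, k) = 3*(8/(-4 + (U + k))) = 3*(8/(-4 + U + k)) = 24/(-4 + U + k))
(u(r(v(-4, 4)), 1445) + (1543556 - 47604)) + 2698359 = (24/(-4 + (-3)² + 1445) + (1543556 - 47604)) + 2698359 = (24/(-4 + 9 + 1445) + 1495952) + 2698359 = (24/1450 + 1495952) + 2698359 = (24*(1/1450) + 1495952) + 2698359 = (12/725 + 1495952) + 2698359 = 1084565212/725 + 2698359 = 3040875487/725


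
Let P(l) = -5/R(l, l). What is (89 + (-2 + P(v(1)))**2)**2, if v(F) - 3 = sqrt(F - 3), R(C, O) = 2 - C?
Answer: 8*(-5921*I + 3652*sqrt(2))/(-7*I + 4*sqrt(2)) ≈ 6979.1 + 262.59*I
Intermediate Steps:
v(F) = 3 + sqrt(-3 + F) (v(F) = 3 + sqrt(F - 3) = 3 + sqrt(-3 + F))
P(l) = -5/(2 - l)
(89 + (-2 + P(v(1)))**2)**2 = (89 + (-2 + 5/(-2 + (3 + sqrt(-3 + 1))))**2)**2 = (89 + (-2 + 5/(-2 + (3 + sqrt(-2))))**2)**2 = (89 + (-2 + 5/(-2 + (3 + I*sqrt(2))))**2)**2 = (89 + (-2 + 5/(1 + I*sqrt(2)))**2)**2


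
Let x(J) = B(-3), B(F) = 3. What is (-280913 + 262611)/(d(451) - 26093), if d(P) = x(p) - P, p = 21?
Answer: 18302/26541 ≈ 0.68957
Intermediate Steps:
x(J) = 3
d(P) = 3 - P
(-280913 + 262611)/(d(451) - 26093) = (-280913 + 262611)/((3 - 1*451) - 26093) = -18302/((3 - 451) - 26093) = -18302/(-448 - 26093) = -18302/(-26541) = -18302*(-1/26541) = 18302/26541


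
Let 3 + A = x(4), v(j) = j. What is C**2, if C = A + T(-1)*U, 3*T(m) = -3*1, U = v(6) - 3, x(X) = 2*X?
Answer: 4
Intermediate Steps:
U = 3 (U = 6 - 3 = 3)
A = 5 (A = -3 + 2*4 = -3 + 8 = 5)
T(m) = -1 (T(m) = (-3*1)/3 = (1/3)*(-3) = -1)
C = 2 (C = 5 - 1*3 = 5 - 3 = 2)
C**2 = 2**2 = 4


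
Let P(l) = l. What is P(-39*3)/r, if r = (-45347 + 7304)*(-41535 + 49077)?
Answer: 13/31880034 ≈ 4.0778e-7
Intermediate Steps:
r = -286920306 (r = -38043*7542 = -286920306)
P(-39*3)/r = -39*3/(-286920306) = -117*(-1/286920306) = 13/31880034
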